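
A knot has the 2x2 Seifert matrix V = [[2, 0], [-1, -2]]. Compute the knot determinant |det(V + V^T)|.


Step 1: Form V + V^T where V = [[2, 0], [-1, -2]]
  V^T = [[2, -1], [0, -2]]
  V + V^T = [[4, -1], [-1, -4]]
Step 2: det(V + V^T) = 4*(-4) - (-1)*(-1)
  = -16 - 1 = -17
Step 3: Knot determinant = |det(V + V^T)| = |-17| = 17

17


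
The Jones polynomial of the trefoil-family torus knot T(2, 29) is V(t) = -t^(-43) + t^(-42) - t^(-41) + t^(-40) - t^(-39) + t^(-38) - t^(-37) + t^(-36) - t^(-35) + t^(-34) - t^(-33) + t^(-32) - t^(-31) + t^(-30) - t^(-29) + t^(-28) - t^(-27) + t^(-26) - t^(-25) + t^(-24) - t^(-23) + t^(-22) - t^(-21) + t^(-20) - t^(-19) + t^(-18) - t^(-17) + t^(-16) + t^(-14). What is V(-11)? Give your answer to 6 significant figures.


Substituting t = -11 into V(t) = -t^(-43) + t^(-42) - t^(-41) + t^(-40) - t^(-39) + t^(-38) - t^(-37) + t^(-36) - t^(-35) + t^(-34) - t^(-33) + t^(-32) - t^(-31) + t^(-30) - t^(-29) + t^(-28) - t^(-27) + t^(-26) - t^(-25) + t^(-24) - t^(-23) + t^(-22) - t^(-21) + t^(-20) - t^(-19) + t^(-18) - t^(-17) + t^(-16) + t^(-14):
  (-)t^(-43) = 1.66002e-45
  (+)t^(-42) = 1.82603e-44
  (-)t^(-41) = 2.00863e-43
  (+)t^(-40) = 2.20949e-42
  (-)t^(-39) = 2.43044e-41
  (+)t^(-38) = 2.67349e-40
  (-)t^(-37) = 2.94083e-39
  (+)t^(-36) = 3.23492e-38
  (-)t^(-35) = 3.55841e-37
  (+)t^(-34) = 3.91425e-36
  (-)t^(-33) = 4.30568e-35
  (+)t^(-32) = 4.73624e-34
  (-)t^(-31) = 5.20987e-33
  (+)t^(-30) = 5.73086e-32
  (-)t^(-29) = 6.30394e-31
  (+)t^(-28) = 6.93433e-30
  (-)t^(-27) = 7.62777e-29
  (+)t^(-26) = 8.39055e-28
  (-)t^(-25) = 9.2296e-27
  (+)t^(-24) = 1.01526e-25
  (-)t^(-23) = 1.11678e-24
  (+)t^(-22) = 1.22846e-23
  (-)t^(-21) = 1.35131e-22
  (+)t^(-20) = 1.48644e-21
  (-)t^(-19) = 1.63508e-20
  (+)t^(-18) = 1.79859e-19
  (-)t^(-17) = 1.97845e-18
  (+)t^(-16) = 2.17629e-17
  (+)t^(-14) = 2.63331e-15
Sum = (1.66002e-45) + (1.82603e-44) + (2.00863e-43) + (2.20949e-42) + (2.43044e-41) + (2.67349e-40) + (2.94083e-39) + (3.23492e-38) + (3.55841e-37) + (3.91425e-36) + (4.30568e-35) + (4.73624e-34) + (5.20987e-33) + (5.73086e-32) + (6.30394e-31) + (6.93433e-30) + (7.62777e-29) + (8.39055e-28) + (9.2296e-27) + (1.01526e-25) + (1.11678e-24) + (1.22846e-23) + (1.35131e-22) + (1.48644e-21) + (1.63508e-20) + (1.79859e-19) + (1.97845e-18) + (2.17629e-17) + (2.63331e-15)
= 2.657251748e-15
Rounded to 6 significant figures: 2.65725e-15

2.65725e-15


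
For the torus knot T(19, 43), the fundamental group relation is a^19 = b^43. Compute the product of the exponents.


The relation is a^19 = b^43.
Product of exponents = 19 * 43
= 817

817


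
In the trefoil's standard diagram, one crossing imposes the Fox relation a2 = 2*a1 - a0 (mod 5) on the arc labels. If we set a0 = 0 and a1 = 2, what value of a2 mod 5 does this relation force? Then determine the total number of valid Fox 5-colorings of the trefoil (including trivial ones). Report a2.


Step 1: Apply the given crossing relation 2*a1 - a0 - a2 = 0 (mod 5).
  a2 = 2*a1 - a0 mod 5
  a2 = 2*2 - 0 mod 5
  a2 = 4 - 0 mod 5
  a2 = 4 mod 5 = 4
Step 2: The trefoil has determinant 3.
  Number of Fox p-colorings (p prime) is p^2 if p = 3, else p.
  Since 5 does not divide 3, only trivial (constant) colorings exist.
  (So the trial a0 = 0, a1 = 2 with a0 != a1 does NOT extend to a valid coloring of the whole trefoil: the other two crossing relations require 3*(a1 - a0) = 0 (mod 5), which fails.)
  Total colorings = 5
Step 3: a2 = 4, total Fox 5-colorings = 5

4


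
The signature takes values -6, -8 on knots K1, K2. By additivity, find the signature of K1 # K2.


The signature is additive under connected sum.
signature(K1 # K2) = (-6) + (-8)
= -14

-14


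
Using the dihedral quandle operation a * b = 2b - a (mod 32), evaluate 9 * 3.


9 * 3 = 2*3 - 9 mod 32
= 6 - 9 mod 32
= -3 mod 32 = 29

29


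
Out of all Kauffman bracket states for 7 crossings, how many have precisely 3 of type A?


We choose which 3 of 7 crossings get A-smoothings.
C(7, 3) = 7! / (3! * 4!)
= 35

35


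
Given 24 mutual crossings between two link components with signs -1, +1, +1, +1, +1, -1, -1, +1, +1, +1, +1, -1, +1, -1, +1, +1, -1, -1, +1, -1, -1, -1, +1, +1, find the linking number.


Step 1: Count positive crossings: 14
Step 2: Count negative crossings: 10
Step 3: Sum of signs = 14 - 10 = 4
Step 4: Linking number = sum/2 = 4/2 = 2

2


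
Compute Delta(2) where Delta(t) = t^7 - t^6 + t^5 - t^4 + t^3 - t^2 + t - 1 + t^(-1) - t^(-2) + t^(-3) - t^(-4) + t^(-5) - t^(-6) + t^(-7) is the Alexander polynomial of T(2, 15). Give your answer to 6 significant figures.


Substituting t = 2 into Delta(t) = t^7 - t^6 + t^5 - t^4 + t^3 - t^2 + t - 1 + t^(-1) - t^(-2) + t^(-3) - t^(-4) + t^(-5) - t^(-6) + t^(-7):
Term values: (128) + (-64) + (32) + (-16) + (8) + (-4) + (2) + (-1) + (0.5) + (-0.25) + (0.125) + (-0.0625) + (0.03125) + (-0.015625) + (0.0078125)
Sum = 85.3359375
Rounded to 6 significant figures: 85.3359

85.3359


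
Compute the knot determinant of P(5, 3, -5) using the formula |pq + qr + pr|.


Step 1: Compute pq + qr + pr.
pq = 5*3 = 15
qr = 3*(-5) = -15
pr = 5*(-5) = -25
pq + qr + pr = 15 + (-15) + (-25) = -25
Step 2: Take absolute value.
det(P(5,3,-5)) = |-25| = 25

25


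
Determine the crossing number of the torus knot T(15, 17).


For a torus knot T(p, q) with gcd(p,q)=1,
the crossing number is min(p*(q-1), q*(p-1)).
p*(q-1) = 15*16 = 240
q*(p-1) = 17*14 = 238
min(240, 238) = 238

238


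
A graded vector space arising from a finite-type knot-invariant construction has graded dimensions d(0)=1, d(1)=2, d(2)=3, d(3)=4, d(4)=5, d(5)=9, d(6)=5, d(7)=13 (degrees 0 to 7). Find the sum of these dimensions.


Total dimension = d(0) + d(1) + ... + d(7)
= 1 + 2 + 3 + 4 + 5 + 9 + 5 + 13
= 42

42


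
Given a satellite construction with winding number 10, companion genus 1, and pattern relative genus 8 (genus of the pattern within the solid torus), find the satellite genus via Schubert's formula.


Schubert: g(satellite) = g_rel(pattern) + |winding| * g(companion),
where g_rel(pattern) is the genus of the pattern relative to the solid torus.
= 8 + 10 * 1
= 8 + 10 = 18

18


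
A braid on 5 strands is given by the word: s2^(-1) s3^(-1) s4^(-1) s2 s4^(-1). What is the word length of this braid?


The word length counts the number of generators (including inverses).
Listing each generator: s2^(-1), s3^(-1), s4^(-1), s2, s4^(-1)
There are 5 generators in this braid word.

5


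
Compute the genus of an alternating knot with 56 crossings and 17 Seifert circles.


For alternating knots, g = (c - s + 1)/2.
= (56 - 17 + 1)/2
= 40/2 = 20

20


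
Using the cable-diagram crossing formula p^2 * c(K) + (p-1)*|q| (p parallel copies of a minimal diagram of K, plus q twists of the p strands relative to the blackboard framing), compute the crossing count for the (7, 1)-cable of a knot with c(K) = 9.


Step 1: Each of the c(K) crossings of the companion diagram becomes p*p = p^2 crossings among the p parallel strands, and each of the |q| twists s_1 s_2 ... s_(p-1) adds (p-1) crossings.
  Crossings = p^2 * c(K) + (p-1)*|q|
Step 2: = 7^2 * 9 + (7-1)*1
Step 3: = 49*9 + 6*1
Step 4: = 441 + 6 = 447

447


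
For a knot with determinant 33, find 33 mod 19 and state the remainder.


Step 1: A knot is p-colorable if and only if p divides its determinant.
Step 2: Compute 33 mod 19.
33 = 1 * 19 + 14
Step 3: 33 mod 19 = 14
Step 4: The knot is 19-colorable: no

14


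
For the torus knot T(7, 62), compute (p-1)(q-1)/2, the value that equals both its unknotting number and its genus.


For a torus knot T(p,q), both the unknotting number and genus equal (p-1)(q-1)/2.
= (7-1)(62-1)/2
= 6*61/2
= 366/2 = 183

183


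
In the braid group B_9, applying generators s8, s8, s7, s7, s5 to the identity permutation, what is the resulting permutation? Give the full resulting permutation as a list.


Starting with identity [1, 2, 3, 4, 5, 6, 7, 8, 9].
Apply generators in sequence:
  After s8: [1, 2, 3, 4, 5, 6, 7, 9, 8]
  After s8: [1, 2, 3, 4, 5, 6, 7, 8, 9]
  After s7: [1, 2, 3, 4, 5, 6, 8, 7, 9]
  After s7: [1, 2, 3, 4, 5, 6, 7, 8, 9]
  After s5: [1, 2, 3, 4, 6, 5, 7, 8, 9]
Final permutation: [1, 2, 3, 4, 6, 5, 7, 8, 9]

[1, 2, 3, 4, 6, 5, 7, 8, 9]


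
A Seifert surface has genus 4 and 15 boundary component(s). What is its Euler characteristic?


chi = 2 - 2g - b
= 2 - 2*4 - 15
= 2 - 8 - 15 = -21

-21


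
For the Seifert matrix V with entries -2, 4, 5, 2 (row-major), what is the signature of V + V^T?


Step 1: V + V^T = [[-4, 9], [9, 4]]
Step 2: trace = 0, det = -97
Step 3: Discriminant = 0^2 - 4*(-97) = 388
Step 4: Eigenvalues: 9.84886, -9.84886
Step 5: Signature = (# positive eigenvalues) - (# negative eigenvalues) = 0

0


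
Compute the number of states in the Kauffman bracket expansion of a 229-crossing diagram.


Each crossing contributes 2 choices (A-smoothing or B-smoothing).
Total states = 2^229 = 862718293348820473429344482784628181556388621521298319395315527974912

862718293348820473429344482784628181556388621521298319395315527974912


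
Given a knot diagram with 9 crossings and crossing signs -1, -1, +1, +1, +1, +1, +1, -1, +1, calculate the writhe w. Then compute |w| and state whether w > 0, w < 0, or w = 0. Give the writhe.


Step 1: Count positive crossings (+1).
Positive crossings: 6
Step 2: Count negative crossings (-1).
Negative crossings: 3
Step 3: Writhe = (positive) - (negative)
w = 6 - 3 = 3
Step 4: |w| = 3, and w is positive

3


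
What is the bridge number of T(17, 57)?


The bridge number of T(p,q) is min(p,q).
min(17, 57) = 17

17


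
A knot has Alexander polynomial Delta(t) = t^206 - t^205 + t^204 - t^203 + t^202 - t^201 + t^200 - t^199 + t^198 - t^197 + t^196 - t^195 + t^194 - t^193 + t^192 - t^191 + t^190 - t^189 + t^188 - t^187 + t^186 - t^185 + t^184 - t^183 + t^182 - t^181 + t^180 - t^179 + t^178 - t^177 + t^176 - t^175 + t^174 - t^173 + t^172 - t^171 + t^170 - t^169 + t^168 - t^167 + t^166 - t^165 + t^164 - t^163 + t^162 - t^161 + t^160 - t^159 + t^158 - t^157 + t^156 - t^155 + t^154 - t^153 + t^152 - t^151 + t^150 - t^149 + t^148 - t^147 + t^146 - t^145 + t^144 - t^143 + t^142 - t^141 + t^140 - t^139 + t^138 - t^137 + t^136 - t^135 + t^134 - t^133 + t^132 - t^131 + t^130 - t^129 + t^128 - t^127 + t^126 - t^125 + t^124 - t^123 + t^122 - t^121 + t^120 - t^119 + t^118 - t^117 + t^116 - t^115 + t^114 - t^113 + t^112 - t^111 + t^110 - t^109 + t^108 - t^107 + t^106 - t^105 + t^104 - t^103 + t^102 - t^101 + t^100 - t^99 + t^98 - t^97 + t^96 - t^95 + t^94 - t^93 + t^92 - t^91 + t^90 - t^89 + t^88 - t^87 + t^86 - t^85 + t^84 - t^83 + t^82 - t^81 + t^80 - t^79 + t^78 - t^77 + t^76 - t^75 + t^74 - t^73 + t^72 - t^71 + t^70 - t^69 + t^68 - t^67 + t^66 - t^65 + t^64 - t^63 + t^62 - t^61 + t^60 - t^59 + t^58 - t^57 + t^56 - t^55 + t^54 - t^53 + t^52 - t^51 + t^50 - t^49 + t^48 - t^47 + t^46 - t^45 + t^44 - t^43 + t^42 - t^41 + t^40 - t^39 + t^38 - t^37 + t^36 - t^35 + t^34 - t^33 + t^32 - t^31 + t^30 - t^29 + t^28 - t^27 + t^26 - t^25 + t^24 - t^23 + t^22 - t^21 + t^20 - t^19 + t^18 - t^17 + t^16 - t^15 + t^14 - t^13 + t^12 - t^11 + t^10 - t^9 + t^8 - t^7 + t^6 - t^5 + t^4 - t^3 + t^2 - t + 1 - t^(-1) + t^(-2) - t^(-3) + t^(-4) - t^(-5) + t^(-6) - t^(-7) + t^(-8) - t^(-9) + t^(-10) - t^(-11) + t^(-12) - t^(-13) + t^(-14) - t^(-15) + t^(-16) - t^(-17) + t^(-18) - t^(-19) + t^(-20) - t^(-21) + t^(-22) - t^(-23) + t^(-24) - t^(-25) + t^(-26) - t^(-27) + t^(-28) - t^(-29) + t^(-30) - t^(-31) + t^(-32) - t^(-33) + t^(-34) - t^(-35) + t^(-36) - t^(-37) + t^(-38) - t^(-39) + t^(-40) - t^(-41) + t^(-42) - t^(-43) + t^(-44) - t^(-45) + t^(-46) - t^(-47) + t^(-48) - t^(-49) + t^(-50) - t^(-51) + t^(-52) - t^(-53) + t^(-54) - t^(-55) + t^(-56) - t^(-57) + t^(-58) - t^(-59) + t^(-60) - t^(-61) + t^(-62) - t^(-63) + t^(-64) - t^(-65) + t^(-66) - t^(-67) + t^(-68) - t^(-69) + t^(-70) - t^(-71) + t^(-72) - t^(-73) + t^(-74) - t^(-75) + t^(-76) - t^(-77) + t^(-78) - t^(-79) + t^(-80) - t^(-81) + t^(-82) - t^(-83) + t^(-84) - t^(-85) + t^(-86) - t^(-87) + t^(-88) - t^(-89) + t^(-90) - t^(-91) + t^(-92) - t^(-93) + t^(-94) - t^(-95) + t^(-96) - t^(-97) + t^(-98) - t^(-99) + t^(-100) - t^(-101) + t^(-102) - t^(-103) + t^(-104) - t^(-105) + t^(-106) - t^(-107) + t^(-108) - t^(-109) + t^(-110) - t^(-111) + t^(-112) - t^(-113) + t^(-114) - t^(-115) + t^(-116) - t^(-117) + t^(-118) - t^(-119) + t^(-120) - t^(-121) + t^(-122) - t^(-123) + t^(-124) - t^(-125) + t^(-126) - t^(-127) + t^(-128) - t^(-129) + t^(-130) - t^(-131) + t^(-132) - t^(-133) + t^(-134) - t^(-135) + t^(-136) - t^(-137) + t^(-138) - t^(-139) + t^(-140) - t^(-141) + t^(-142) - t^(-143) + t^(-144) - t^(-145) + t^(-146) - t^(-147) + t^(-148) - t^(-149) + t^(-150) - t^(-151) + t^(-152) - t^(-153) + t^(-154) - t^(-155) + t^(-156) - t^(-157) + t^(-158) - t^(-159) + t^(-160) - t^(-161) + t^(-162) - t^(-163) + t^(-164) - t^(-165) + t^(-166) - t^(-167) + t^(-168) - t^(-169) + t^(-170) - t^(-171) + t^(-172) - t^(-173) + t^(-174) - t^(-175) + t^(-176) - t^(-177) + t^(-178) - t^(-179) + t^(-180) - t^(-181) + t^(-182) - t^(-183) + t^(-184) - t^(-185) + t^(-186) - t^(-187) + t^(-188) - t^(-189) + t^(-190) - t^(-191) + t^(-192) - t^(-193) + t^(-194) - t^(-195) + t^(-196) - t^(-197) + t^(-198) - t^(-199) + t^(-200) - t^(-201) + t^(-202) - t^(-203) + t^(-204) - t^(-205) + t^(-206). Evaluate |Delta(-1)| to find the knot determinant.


Step 1: The polynomial has 413 terms with alternating signs, exponents from 206 down to -206.
Step 2: Substitute t = -1. The i-th term has coefficient (-1)^i and exponent (m-i),
  so its value is (-1)^i * (-1)^(m-i) = (-1)^m = 1 for every i.
Step 3: All 413 terms equal 1, so Delta(-1) = 413 * (1) = 413
Step 4: |Delta(-1)| = 413

413


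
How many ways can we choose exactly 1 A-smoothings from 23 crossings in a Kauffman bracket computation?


We choose which 1 of 23 crossings get A-smoothings.
C(23, 1) = 23! / (1! * 22!)
= 23

23


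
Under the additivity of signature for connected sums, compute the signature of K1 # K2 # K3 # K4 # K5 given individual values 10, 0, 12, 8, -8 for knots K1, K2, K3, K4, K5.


The signature is additive under connected sum.
signature(K1 # K2 # K3 # K4 # K5) = (10) + (0) + (12) + (8) + (-8)
= 22

22


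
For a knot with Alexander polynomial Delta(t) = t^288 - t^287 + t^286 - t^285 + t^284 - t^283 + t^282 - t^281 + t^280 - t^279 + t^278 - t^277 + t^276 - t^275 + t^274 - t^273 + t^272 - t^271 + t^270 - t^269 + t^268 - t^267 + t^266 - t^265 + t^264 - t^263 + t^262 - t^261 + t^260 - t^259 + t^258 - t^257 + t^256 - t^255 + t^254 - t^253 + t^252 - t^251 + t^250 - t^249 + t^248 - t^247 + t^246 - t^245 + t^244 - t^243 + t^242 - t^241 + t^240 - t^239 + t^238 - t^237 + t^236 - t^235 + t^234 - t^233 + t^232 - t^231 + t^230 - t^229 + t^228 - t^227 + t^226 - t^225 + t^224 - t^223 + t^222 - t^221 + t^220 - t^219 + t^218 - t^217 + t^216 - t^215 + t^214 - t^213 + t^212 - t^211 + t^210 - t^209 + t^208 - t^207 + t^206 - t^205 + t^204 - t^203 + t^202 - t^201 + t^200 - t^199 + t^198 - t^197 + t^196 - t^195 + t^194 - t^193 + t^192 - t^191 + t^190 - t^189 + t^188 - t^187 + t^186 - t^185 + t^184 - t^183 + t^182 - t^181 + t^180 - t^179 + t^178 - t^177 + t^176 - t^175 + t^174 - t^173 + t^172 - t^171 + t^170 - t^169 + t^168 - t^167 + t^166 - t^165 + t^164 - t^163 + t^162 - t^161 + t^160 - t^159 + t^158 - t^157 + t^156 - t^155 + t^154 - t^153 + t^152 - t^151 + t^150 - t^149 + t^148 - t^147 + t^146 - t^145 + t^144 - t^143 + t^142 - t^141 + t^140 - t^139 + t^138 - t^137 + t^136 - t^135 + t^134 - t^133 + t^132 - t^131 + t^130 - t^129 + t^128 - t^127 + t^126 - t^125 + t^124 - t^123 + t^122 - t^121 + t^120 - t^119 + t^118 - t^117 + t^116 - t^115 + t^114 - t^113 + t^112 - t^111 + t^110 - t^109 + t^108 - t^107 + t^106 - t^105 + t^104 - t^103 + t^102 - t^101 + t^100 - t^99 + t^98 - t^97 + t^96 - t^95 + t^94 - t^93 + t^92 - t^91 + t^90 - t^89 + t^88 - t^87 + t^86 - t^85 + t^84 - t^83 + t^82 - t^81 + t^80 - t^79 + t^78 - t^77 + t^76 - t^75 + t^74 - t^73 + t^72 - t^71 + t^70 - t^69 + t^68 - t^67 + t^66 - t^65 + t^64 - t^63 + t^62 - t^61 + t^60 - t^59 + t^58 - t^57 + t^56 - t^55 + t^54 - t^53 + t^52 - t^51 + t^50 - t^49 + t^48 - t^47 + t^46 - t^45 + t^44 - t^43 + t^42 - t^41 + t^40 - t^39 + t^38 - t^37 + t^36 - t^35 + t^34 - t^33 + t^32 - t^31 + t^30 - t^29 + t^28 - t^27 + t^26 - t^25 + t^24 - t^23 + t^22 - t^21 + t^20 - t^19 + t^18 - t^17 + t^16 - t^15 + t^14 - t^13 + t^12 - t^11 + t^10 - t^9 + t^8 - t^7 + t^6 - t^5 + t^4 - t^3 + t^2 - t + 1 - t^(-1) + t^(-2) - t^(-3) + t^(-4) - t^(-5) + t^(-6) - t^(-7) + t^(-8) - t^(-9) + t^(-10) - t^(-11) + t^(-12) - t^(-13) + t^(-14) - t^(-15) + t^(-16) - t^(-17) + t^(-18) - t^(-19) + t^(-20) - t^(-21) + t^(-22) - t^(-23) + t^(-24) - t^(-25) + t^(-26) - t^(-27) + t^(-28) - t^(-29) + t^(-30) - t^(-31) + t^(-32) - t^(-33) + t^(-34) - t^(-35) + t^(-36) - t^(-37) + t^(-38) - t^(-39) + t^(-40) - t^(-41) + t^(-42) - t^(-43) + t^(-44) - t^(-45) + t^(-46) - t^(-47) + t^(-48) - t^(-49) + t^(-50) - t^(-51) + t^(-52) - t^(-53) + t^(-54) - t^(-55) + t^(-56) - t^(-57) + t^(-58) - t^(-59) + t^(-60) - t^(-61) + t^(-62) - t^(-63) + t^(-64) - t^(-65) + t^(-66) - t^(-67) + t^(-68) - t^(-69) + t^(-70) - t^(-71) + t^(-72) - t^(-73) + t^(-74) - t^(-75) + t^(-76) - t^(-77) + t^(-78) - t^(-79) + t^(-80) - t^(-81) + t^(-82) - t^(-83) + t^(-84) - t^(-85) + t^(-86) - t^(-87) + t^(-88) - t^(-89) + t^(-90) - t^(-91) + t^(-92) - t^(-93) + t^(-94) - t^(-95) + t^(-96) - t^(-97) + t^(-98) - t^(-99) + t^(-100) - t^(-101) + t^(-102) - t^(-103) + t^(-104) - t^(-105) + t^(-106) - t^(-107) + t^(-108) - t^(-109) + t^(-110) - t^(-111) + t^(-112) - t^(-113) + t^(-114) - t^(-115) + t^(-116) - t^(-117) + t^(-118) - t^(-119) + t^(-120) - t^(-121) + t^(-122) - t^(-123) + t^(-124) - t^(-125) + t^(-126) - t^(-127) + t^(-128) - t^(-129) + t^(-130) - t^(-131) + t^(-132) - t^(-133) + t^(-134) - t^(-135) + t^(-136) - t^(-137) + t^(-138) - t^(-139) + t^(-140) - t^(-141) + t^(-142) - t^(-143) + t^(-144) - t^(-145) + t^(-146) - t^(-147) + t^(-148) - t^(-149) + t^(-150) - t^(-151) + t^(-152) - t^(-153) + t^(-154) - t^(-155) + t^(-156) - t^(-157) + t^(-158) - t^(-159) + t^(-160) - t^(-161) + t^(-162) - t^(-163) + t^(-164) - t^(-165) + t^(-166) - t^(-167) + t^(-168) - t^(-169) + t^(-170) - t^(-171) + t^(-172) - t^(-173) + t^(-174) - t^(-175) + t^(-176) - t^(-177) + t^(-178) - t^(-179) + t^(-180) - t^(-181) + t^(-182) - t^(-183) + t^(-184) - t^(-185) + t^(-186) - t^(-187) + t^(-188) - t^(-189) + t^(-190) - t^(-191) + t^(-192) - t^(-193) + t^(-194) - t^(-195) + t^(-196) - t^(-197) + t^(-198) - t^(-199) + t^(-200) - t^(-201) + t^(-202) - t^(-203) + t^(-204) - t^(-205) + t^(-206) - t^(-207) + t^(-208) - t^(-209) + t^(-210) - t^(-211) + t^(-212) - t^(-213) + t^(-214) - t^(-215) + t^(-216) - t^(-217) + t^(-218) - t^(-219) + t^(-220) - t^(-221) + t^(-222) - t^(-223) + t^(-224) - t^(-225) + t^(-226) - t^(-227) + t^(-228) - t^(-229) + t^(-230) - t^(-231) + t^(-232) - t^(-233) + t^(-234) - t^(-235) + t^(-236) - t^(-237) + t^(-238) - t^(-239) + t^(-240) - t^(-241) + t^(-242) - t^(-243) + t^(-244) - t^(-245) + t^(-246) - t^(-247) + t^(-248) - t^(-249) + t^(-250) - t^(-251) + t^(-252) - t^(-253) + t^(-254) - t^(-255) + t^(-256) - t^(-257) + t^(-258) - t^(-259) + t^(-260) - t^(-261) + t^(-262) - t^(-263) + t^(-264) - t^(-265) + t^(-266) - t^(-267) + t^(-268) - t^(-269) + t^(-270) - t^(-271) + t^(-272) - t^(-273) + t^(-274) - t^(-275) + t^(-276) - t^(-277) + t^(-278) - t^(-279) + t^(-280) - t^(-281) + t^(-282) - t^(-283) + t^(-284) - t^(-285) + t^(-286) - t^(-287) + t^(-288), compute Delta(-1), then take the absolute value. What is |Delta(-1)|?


Step 1: The polynomial has 577 terms with alternating signs, exponents from 288 down to -288.
Step 2: Substitute t = -1. The i-th term has coefficient (-1)^i and exponent (m-i),
  so its value is (-1)^i * (-1)^(m-i) = (-1)^m = 1 for every i.
Step 3: All 577 terms equal 1, so Delta(-1) = 577 * (1) = 577
Step 4: |Delta(-1)| = 577

577


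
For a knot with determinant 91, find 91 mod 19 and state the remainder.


Step 1: A knot is p-colorable if and only if p divides its determinant.
Step 2: Compute 91 mod 19.
91 = 4 * 19 + 15
Step 3: 91 mod 19 = 15
Step 4: The knot is 19-colorable: no

15


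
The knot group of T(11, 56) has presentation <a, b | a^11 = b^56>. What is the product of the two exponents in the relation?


The relation is a^11 = b^56.
Product of exponents = 11 * 56
= 616

616


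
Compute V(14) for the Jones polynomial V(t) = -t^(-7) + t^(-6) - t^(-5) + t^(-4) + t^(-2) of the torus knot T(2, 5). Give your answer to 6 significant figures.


Substituting t = 14 into V(t) = -t^(-7) + t^(-6) - t^(-5) + t^(-4) + t^(-2):
  (-)t^(-7) = -9.48645e-09
  (+)t^(-6) = 1.3281e-07
  (-)t^(-5) = -1.85934e-06
  (+)t^(-4) = 2.60308e-05
  (+)t^(-2) = 0.00510204
Sum = (-9.48645e-09) + (1.3281e-07) + (-1.85934e-06) + (2.60308e-05) + (0.00510204)
= 0.005126335616
Rounded to 6 significant figures: 0.00512634

0.00512634


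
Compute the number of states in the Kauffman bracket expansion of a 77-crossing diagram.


Each crossing contributes 2 choices (A-smoothing or B-smoothing).
Total states = 2^77 = 151115727451828646838272

151115727451828646838272


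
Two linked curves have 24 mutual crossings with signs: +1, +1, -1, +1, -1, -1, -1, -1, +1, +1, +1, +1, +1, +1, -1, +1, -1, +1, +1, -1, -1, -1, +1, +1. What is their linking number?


Step 1: Count positive crossings: 14
Step 2: Count negative crossings: 10
Step 3: Sum of signs = 14 - 10 = 4
Step 4: Linking number = sum/2 = 4/2 = 2

2


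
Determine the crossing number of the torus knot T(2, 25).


For a torus knot T(p, q) with gcd(p,q)=1,
the crossing number is min(p*(q-1), q*(p-1)).
p*(q-1) = 2*24 = 48
q*(p-1) = 25*1 = 25
min(48, 25) = 25

25


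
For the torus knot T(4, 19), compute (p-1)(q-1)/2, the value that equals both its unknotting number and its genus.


For a torus knot T(p,q), both the unknotting number and genus equal (p-1)(q-1)/2.
= (4-1)(19-1)/2
= 3*18/2
= 54/2 = 27

27


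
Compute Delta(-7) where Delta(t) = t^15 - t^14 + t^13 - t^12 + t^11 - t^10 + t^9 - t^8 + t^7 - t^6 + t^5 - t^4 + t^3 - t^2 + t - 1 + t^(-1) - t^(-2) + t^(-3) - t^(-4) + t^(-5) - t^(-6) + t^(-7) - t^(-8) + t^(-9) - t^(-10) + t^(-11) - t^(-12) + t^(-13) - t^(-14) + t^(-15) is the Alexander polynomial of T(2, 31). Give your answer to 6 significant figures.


Substituting t = -7 into Delta(t) = t^15 - t^14 + t^13 - t^12 + t^11 - t^10 + t^9 - t^8 + t^7 - t^6 + t^5 - t^4 + t^3 - t^2 + t - 1 + t^(-1) - t^(-2) + t^(-3) - t^(-4) + t^(-5) - t^(-6) + t^(-7) - t^(-8) + t^(-9) - t^(-10) + t^(-11) - t^(-12) + t^(-13) - t^(-14) + t^(-15):
Term values: (-4747561509943) + (-678223072849) + (-96889010407) + (-13841287201) + (-1977326743) + (-282475249) + (-40353607) + (-5764801) + (-823543) + (-117649) + (-16807) + (-2401) + (-343) + (-49) + (-7) + (-1) + (-0.142857) + (-0.0204082) + (-0.00291545) + (-0.000416493) + (-5.9499e-05) + (-8.49986e-06) + (-1.21427e-06) + (-1.73467e-07) + (-2.47809e-08) + (-3.54013e-09) + (-5.05733e-10) + (-7.22476e-11) + (-1.03211e-11) + (-1.47444e-12) + (-2.10634e-13)
Sum = -5.538821762e+12
Rounded to 6 significant figures: -5.53882e+12

-5.53882e+12


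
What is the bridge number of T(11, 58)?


The bridge number of T(p,q) is min(p,q).
min(11, 58) = 11

11


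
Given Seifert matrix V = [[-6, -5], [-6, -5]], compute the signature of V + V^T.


Step 1: V + V^T = [[-12, -11], [-11, -10]]
Step 2: trace = -22, det = -1
Step 3: Discriminant = (-22)^2 - 4*(-1) = 488
Step 4: Eigenvalues: 0.045361, -22.0454
Step 5: Signature = (# positive eigenvalues) - (# negative eigenvalues) = 0

0


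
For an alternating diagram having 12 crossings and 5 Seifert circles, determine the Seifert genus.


For alternating knots, g = (c - s + 1)/2.
= (12 - 5 + 1)/2
= 8/2 = 4

4


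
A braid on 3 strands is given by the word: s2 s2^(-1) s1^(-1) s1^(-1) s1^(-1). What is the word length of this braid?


The word length counts the number of generators (including inverses).
Listing each generator: s2, s2^(-1), s1^(-1), s1^(-1), s1^(-1)
There are 5 generators in this braid word.

5


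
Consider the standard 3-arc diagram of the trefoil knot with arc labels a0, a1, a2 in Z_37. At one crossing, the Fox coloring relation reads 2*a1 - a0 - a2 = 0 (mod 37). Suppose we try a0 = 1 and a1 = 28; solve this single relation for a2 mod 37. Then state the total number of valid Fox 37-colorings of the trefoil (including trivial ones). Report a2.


Step 1: Apply the given crossing relation 2*a1 - a0 - a2 = 0 (mod 37).
  a2 = 2*a1 - a0 mod 37
  a2 = 2*28 - 1 mod 37
  a2 = 56 - 1 mod 37
  a2 = 55 mod 37 = 18
Step 2: The trefoil has determinant 3.
  Number of Fox p-colorings (p prime) is p^2 if p = 3, else p.
  Since 37 does not divide 3, only trivial (constant) colorings exist.
  (So the trial a0 = 1, a1 = 28 with a0 != a1 does NOT extend to a valid coloring of the whole trefoil: the other two crossing relations require 3*(a1 - a0) = 0 (mod 37), which fails.)
  Total colorings = 37
Step 3: a2 = 18, total Fox 37-colorings = 37

18


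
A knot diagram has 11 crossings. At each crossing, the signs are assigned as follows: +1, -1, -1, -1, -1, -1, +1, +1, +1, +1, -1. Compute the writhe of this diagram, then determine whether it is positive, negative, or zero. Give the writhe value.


Step 1: Count positive crossings (+1).
Positive crossings: 5
Step 2: Count negative crossings (-1).
Negative crossings: 6
Step 3: Writhe = (positive) - (negative)
w = 5 - 6 = -1
Step 4: |w| = 1, and w is negative

-1


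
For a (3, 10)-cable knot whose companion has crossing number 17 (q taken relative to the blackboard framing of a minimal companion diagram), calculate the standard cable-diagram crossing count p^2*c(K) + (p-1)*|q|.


Step 1: Each of the c(K) crossings of the companion diagram becomes p*p = p^2 crossings among the p parallel strands, and each of the |q| twists s_1 s_2 ... s_(p-1) adds (p-1) crossings.
  Crossings = p^2 * c(K) + (p-1)*|q|
Step 2: = 3^2 * 17 + (3-1)*10
Step 3: = 9*17 + 2*10
Step 4: = 153 + 20 = 173

173


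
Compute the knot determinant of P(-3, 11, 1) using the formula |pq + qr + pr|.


Step 1: Compute pq + qr + pr.
pq = (-3)*11 = -33
qr = 11*1 = 11
pr = (-3)*1 = -3
pq + qr + pr = -33 + 11 + (-3) = -25
Step 2: Take absolute value.
det(P(-3,11,1)) = |-25| = 25

25


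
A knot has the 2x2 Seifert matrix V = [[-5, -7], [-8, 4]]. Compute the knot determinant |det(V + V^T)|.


Step 1: Form V + V^T where V = [[-5, -7], [-8, 4]]
  V^T = [[-5, -8], [-7, 4]]
  V + V^T = [[-10, -15], [-15, 8]]
Step 2: det(V + V^T) = (-10)*8 - (-15)*(-15)
  = -80 - 225 = -305
Step 3: Knot determinant = |det(V + V^T)| = |-305| = 305

305


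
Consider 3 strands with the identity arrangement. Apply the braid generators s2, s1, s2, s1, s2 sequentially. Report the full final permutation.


Starting with identity [1, 2, 3].
Apply generators in sequence:
  After s2: [1, 3, 2]
  After s1: [3, 1, 2]
  After s2: [3, 2, 1]
  After s1: [2, 3, 1]
  After s2: [2, 1, 3]
Final permutation: [2, 1, 3]

[2, 1, 3]


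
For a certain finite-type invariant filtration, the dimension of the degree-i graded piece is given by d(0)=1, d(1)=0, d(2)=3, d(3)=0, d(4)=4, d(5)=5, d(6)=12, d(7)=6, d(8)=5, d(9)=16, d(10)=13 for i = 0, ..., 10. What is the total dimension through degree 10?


Total dimension = d(0) + d(1) + ... + d(10)
= 1 + 0 + 3 + 0 + 4 + 5 + 12 + 6 + 5 + 16 + 13
= 65

65


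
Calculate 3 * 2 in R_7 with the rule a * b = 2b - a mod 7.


3 * 2 = 2*2 - 3 mod 7
= 4 - 3 mod 7
= 1 mod 7 = 1

1


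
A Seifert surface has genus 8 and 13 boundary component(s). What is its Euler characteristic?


chi = 2 - 2g - b
= 2 - 2*8 - 13
= 2 - 16 - 13 = -27

-27


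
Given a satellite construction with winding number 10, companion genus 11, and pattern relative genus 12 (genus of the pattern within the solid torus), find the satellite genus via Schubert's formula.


Schubert: g(satellite) = g_rel(pattern) + |winding| * g(companion),
where g_rel(pattern) is the genus of the pattern relative to the solid torus.
= 12 + 10 * 11
= 12 + 110 = 122

122


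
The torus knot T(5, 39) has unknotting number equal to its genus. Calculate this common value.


For a torus knot T(p,q), both the unknotting number and genus equal (p-1)(q-1)/2.
= (5-1)(39-1)/2
= 4*38/2
= 152/2 = 76

76


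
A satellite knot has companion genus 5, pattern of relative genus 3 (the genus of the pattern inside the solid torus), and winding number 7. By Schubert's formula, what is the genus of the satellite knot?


Schubert: g(satellite) = g_rel(pattern) + |winding| * g(companion),
where g_rel(pattern) is the genus of the pattern relative to the solid torus.
= 3 + 7 * 5
= 3 + 35 = 38

38


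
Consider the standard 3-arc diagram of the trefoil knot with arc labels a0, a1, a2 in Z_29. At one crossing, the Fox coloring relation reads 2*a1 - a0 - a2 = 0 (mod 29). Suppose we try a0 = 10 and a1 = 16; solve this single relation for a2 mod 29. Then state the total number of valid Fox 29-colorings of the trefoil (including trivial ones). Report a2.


Step 1: Apply the given crossing relation 2*a1 - a0 - a2 = 0 (mod 29).
  a2 = 2*a1 - a0 mod 29
  a2 = 2*16 - 10 mod 29
  a2 = 32 - 10 mod 29
  a2 = 22 mod 29 = 22
Step 2: The trefoil has determinant 3.
  Number of Fox p-colorings (p prime) is p^2 if p = 3, else p.
  Since 29 does not divide 3, only trivial (constant) colorings exist.
  (So the trial a0 = 10, a1 = 16 with a0 != a1 does NOT extend to a valid coloring of the whole trefoil: the other two crossing relations require 3*(a1 - a0) = 0 (mod 29), which fails.)
  Total colorings = 29
Step 3: a2 = 22, total Fox 29-colorings = 29

22


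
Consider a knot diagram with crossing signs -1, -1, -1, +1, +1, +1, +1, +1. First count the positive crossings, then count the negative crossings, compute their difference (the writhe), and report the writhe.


Step 1: Count positive crossings (+1).
Positive crossings: 5
Step 2: Count negative crossings (-1).
Negative crossings: 3
Step 3: Writhe = (positive) - (negative)
w = 5 - 3 = 2
Step 4: |w| = 2, and w is positive

2


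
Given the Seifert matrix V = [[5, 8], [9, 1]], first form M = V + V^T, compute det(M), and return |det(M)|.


Step 1: Form V + V^T where V = [[5, 8], [9, 1]]
  V^T = [[5, 9], [8, 1]]
  V + V^T = [[10, 17], [17, 2]]
Step 2: det(V + V^T) = 10*2 - 17*17
  = 20 - 289 = -269
Step 3: Knot determinant = |det(V + V^T)| = |-269| = 269

269


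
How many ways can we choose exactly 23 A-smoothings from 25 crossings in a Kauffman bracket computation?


We choose which 23 of 25 crossings get A-smoothings.
C(25, 23) = 25! / (23! * 2!)
= 300

300


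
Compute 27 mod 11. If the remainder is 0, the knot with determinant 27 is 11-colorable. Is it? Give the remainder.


Step 1: A knot is p-colorable if and only if p divides its determinant.
Step 2: Compute 27 mod 11.
27 = 2 * 11 + 5
Step 3: 27 mod 11 = 5
Step 4: The knot is 11-colorable: no

5


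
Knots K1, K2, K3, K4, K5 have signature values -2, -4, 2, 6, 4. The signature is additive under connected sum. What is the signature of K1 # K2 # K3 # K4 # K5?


The signature is additive under connected sum.
signature(K1 # K2 # K3 # K4 # K5) = (-2) + (-4) + (2) + (6) + (4)
= 6

6


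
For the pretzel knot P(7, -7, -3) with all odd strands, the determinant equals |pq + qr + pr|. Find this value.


Step 1: Compute pq + qr + pr.
pq = 7*(-7) = -49
qr = (-7)*(-3) = 21
pr = 7*(-3) = -21
pq + qr + pr = -49 + 21 + (-21) = -49
Step 2: Take absolute value.
det(P(7,-7,-3)) = |-49| = 49

49


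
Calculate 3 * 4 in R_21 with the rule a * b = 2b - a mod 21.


3 * 4 = 2*4 - 3 mod 21
= 8 - 3 mod 21
= 5 mod 21 = 5

5


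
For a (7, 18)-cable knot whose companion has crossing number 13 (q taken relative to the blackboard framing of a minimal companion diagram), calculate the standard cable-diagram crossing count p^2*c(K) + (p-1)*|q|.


Step 1: Each of the c(K) crossings of the companion diagram becomes p*p = p^2 crossings among the p parallel strands, and each of the |q| twists s_1 s_2 ... s_(p-1) adds (p-1) crossings.
  Crossings = p^2 * c(K) + (p-1)*|q|
Step 2: = 7^2 * 13 + (7-1)*18
Step 3: = 49*13 + 6*18
Step 4: = 637 + 108 = 745

745


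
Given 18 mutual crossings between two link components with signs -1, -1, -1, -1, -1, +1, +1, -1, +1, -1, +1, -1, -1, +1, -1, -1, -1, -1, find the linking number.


Step 1: Count positive crossings: 5
Step 2: Count negative crossings: 13
Step 3: Sum of signs = 5 - 13 = -8
Step 4: Linking number = sum/2 = -8/2 = -4

-4


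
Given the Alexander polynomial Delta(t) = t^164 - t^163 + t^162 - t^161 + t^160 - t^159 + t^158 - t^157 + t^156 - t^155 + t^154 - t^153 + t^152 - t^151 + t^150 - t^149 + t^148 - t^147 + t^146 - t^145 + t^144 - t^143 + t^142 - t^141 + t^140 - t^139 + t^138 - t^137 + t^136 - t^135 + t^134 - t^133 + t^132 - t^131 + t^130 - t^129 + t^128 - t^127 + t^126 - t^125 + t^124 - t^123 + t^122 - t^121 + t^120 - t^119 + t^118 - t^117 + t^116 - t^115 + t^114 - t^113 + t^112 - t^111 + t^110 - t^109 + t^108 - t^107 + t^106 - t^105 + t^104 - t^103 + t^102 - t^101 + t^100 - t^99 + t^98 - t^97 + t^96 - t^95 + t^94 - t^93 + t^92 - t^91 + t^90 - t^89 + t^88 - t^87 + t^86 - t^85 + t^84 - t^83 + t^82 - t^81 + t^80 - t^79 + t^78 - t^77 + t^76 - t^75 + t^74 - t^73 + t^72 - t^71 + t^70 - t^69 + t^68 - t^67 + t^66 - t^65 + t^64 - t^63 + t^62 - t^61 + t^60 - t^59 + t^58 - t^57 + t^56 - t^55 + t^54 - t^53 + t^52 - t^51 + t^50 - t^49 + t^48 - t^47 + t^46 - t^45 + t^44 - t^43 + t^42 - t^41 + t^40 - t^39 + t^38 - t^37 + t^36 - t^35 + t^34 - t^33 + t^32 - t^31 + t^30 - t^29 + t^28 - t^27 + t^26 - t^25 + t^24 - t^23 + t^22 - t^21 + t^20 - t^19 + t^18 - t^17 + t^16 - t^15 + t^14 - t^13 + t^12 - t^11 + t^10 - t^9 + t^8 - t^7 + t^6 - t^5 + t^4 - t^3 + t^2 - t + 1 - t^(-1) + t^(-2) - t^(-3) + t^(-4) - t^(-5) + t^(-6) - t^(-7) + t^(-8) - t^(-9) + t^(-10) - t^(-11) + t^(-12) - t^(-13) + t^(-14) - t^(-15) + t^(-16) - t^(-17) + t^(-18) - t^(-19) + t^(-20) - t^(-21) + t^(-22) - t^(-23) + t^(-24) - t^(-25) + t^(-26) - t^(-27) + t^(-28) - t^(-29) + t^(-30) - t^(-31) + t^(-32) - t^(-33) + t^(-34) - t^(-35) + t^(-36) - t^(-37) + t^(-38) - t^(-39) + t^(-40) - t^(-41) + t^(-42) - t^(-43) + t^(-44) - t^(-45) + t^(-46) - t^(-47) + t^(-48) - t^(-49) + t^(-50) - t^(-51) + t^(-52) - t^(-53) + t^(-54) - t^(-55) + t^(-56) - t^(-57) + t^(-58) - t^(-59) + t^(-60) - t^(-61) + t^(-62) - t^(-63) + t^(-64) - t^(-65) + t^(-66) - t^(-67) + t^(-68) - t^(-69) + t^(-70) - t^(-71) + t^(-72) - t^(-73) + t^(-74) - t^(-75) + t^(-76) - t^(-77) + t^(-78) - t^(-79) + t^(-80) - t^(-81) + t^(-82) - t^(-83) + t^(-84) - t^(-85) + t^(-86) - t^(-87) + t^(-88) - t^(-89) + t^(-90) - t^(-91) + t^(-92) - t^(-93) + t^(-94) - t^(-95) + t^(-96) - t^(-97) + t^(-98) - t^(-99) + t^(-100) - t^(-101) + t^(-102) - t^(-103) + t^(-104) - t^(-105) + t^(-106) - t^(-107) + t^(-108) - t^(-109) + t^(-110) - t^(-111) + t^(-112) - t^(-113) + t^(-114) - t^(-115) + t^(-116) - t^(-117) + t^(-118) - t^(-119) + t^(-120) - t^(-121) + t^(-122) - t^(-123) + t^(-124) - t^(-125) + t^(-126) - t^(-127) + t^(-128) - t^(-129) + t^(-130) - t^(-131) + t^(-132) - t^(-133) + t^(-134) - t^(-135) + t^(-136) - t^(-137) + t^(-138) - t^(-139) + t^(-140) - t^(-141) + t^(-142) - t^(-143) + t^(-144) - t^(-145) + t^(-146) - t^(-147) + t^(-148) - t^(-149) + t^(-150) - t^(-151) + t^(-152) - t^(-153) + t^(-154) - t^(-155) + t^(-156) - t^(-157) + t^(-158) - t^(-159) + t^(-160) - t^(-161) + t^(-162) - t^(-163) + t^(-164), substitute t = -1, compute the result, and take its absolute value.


Step 1: The polynomial has 329 terms with alternating signs, exponents from 164 down to -164.
Step 2: Substitute t = -1. The i-th term has coefficient (-1)^i and exponent (m-i),
  so its value is (-1)^i * (-1)^(m-i) = (-1)^m = 1 for every i.
Step 3: All 329 terms equal 1, so Delta(-1) = 329 * (1) = 329
Step 4: |Delta(-1)| = 329

329


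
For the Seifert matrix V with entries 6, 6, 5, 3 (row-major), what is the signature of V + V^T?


Step 1: V + V^T = [[12, 11], [11, 6]]
Step 2: trace = 18, det = -49
Step 3: Discriminant = 18^2 - 4*(-49) = 520
Step 4: Eigenvalues: 20.4018, -2.40175
Step 5: Signature = (# positive eigenvalues) - (# negative eigenvalues) = 0

0


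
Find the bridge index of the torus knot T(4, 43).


The bridge number of T(p,q) is min(p,q).
min(4, 43) = 4

4


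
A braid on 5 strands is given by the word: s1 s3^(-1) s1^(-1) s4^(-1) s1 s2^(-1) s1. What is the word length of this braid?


The word length counts the number of generators (including inverses).
Listing each generator: s1, s3^(-1), s1^(-1), s4^(-1), s1, s2^(-1), s1
There are 7 generators in this braid word.

7


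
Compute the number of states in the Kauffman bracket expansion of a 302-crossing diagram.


Each crossing contributes 2 choices (A-smoothing or B-smoothing).
Total states = 2^302 = 8148143905337944345073782753637512644205873574663745002544561797417525199053346824733589504

8148143905337944345073782753637512644205873574663745002544561797417525199053346824733589504


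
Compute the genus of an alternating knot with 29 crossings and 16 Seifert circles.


For alternating knots, g = (c - s + 1)/2.
= (29 - 16 + 1)/2
= 14/2 = 7

7


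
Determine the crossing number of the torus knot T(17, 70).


For a torus knot T(p, q) with gcd(p,q)=1,
the crossing number is min(p*(q-1), q*(p-1)).
p*(q-1) = 17*69 = 1173
q*(p-1) = 70*16 = 1120
min(1173, 1120) = 1120

1120


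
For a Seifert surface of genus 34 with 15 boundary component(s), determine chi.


chi = 2 - 2g - b
= 2 - 2*34 - 15
= 2 - 68 - 15 = -81

-81


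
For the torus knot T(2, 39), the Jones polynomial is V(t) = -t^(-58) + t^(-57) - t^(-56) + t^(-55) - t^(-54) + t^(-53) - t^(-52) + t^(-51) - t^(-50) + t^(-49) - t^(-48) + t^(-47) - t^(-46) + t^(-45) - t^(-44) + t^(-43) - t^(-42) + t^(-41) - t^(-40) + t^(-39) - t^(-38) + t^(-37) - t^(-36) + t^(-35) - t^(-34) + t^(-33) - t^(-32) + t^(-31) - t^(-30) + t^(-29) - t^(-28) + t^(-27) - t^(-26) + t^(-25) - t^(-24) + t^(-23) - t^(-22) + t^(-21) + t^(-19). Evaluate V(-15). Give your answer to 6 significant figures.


Substituting t = -15 into V(t) = -t^(-58) + t^(-57) - t^(-56) + t^(-55) - t^(-54) + t^(-53) - t^(-52) + t^(-51) - t^(-50) + t^(-49) - t^(-48) + t^(-47) - t^(-46) + t^(-45) - t^(-44) + t^(-43) - t^(-42) + t^(-41) - t^(-40) + t^(-39) - t^(-38) + t^(-37) - t^(-36) + t^(-35) - t^(-34) + t^(-33) - t^(-32) + t^(-31) - t^(-30) + t^(-29) - t^(-28) + t^(-27) - t^(-26) + t^(-25) - t^(-24) + t^(-23) - t^(-22) + t^(-21) + t^(-19):
  (-)t^(-58) = -6.11937e-69
  (+)t^(-57) = -9.17906e-68
  (-)t^(-56) = -1.37686e-66
  (+)t^(-55) = -2.06529e-65
  (-)t^(-54) = -3.09793e-64
  (+)t^(-53) = -4.6469e-63
  (-)t^(-52) = -6.97035e-62
  (+)t^(-51) = -1.04555e-60
  (-)t^(-50) = -1.56833e-59
  (+)t^(-49) = -2.35249e-58
  (-)t^(-48) = -3.52874e-57
  (+)t^(-47) = -5.29311e-56
  (-)t^(-46) = -7.93966e-55
  (+)t^(-45) = -1.19095e-53
  (-)t^(-44) = -1.78642e-52
  (+)t^(-43) = -2.67964e-51
  (-)t^(-42) = -4.01945e-50
  (+)t^(-41) = -6.02918e-49
  (-)t^(-40) = -9.04377e-48
  (+)t^(-39) = -1.35657e-46
  (-)t^(-38) = -2.03485e-45
  (+)t^(-37) = -3.05227e-44
  (-)t^(-36) = -4.57841e-43
  (+)t^(-35) = -6.86761e-42
  (-)t^(-34) = -1.03014e-40
  (+)t^(-33) = -1.54521e-39
  (-)t^(-32) = -2.31782e-38
  (+)t^(-31) = -3.47673e-37
  (-)t^(-30) = -5.2151e-36
  (+)t^(-29) = -7.82264e-35
  (-)t^(-28) = -1.1734e-33
  (+)t^(-27) = -1.76009e-32
  (-)t^(-26) = -2.64014e-31
  (+)t^(-25) = -3.96021e-30
  (-)t^(-24) = -5.94032e-29
  (+)t^(-23) = -8.91048e-28
  (-)t^(-22) = -1.33657e-26
  (+)t^(-21) = -2.00486e-25
  (+)t^(-19) = -4.51093e-23
Sum = (-6.11937e-69) + (-9.17906e-68) + (-1.37686e-66) + (-2.06529e-65) + (-3.09793e-64) + (-4.6469e-63) + (-6.97035e-62) + (-1.04555e-60) + (-1.56833e-59) + (-2.35249e-58) + (-3.52874e-57) + (-5.29311e-56) + (-7.93966e-55) + (-1.19095e-53) + (-1.78642e-52) + (-2.67964e-51) + (-4.01945e-50) + (-6.02918e-49) + (-9.04377e-48) + (-1.35657e-46) + (-2.03485e-45) + (-3.05227e-44) + (-4.57841e-43) + (-6.86761e-42) + (-1.03014e-40) + (-1.54521e-39) + (-2.31782e-38) + (-3.47673e-37) + (-5.2151e-36) + (-7.82264e-35) + (-1.1734e-33) + (-1.76009e-32) + (-2.64014e-31) + (-3.96021e-30) + (-5.94032e-29) + (-8.91048e-28) + (-1.33657e-26) + (-2.00486e-25) + (-4.51093e-23)
= -4.532410516e-23
Rounded to 6 significant figures: -4.53241e-23

-4.53241e-23
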